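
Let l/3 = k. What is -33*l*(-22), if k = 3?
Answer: 6534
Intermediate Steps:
l = 9 (l = 3*3 = 9)
-33*l*(-22) = -33*9*(-22) = -297*(-22) = 6534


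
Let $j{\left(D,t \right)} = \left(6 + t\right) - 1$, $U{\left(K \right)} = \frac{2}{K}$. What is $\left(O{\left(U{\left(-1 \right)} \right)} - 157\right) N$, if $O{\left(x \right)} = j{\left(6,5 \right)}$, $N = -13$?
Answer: $1911$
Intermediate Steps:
$j{\left(D,t \right)} = 5 + t$
$O{\left(x \right)} = 10$ ($O{\left(x \right)} = 5 + 5 = 10$)
$\left(O{\left(U{\left(-1 \right)} \right)} - 157\right) N = \left(10 - 157\right) \left(-13\right) = \left(-147\right) \left(-13\right) = 1911$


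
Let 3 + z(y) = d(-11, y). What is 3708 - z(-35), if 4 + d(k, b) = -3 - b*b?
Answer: 4943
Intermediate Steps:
d(k, b) = -7 - b² (d(k, b) = -4 + (-3 - b*b) = -4 + (-3 - b²) = -7 - b²)
z(y) = -10 - y² (z(y) = -3 + (-7 - y²) = -10 - y²)
3708 - z(-35) = 3708 - (-10 - 1*(-35)²) = 3708 - (-10 - 1*1225) = 3708 - (-10 - 1225) = 3708 - 1*(-1235) = 3708 + 1235 = 4943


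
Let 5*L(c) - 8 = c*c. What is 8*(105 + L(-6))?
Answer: 4552/5 ≈ 910.40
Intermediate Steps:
L(c) = 8/5 + c²/5 (L(c) = 8/5 + (c*c)/5 = 8/5 + c²/5)
8*(105 + L(-6)) = 8*(105 + (8/5 + (⅕)*(-6)²)) = 8*(105 + (8/5 + (⅕)*36)) = 8*(105 + (8/5 + 36/5)) = 8*(105 + 44/5) = 8*(569/5) = 4552/5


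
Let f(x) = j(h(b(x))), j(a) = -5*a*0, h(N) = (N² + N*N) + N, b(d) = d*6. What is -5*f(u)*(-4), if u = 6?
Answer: 0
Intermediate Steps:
b(d) = 6*d
h(N) = N + 2*N² (h(N) = (N² + N²) + N = 2*N² + N = N + 2*N²)
j(a) = 0
f(x) = 0
-5*f(u)*(-4) = -5*0*(-4) = 0*(-4) = 0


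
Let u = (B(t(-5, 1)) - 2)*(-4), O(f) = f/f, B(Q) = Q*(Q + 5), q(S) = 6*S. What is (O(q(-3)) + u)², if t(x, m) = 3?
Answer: 7569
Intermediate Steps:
B(Q) = Q*(5 + Q)
O(f) = 1
u = -88 (u = (3*(5 + 3) - 2)*(-4) = (3*8 - 2)*(-4) = (24 - 2)*(-4) = 22*(-4) = -88)
(O(q(-3)) + u)² = (1 - 88)² = (-87)² = 7569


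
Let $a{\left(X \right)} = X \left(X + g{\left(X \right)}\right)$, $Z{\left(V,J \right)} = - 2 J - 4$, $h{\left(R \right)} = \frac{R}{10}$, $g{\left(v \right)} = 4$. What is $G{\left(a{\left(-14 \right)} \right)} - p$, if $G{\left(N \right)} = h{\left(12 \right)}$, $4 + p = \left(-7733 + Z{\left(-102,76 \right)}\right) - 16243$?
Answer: $\frac{120686}{5} \approx 24137.0$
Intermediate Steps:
$h{\left(R \right)} = \frac{R}{10}$ ($h{\left(R \right)} = R \frac{1}{10} = \frac{R}{10}$)
$Z{\left(V,J \right)} = -4 - 2 J$
$p = -24136$ ($p = -4 - 24132 = -24136$)
$a{\left(X \right)} = X \left(4 + X\right)$ ($a{\left(X \right)} = X \left(X + 4\right) = X \left(4 + X\right)$)
$G{\left(N \right)} = \frac{6}{5}$ ($G{\left(N \right)} = \frac{1}{10} \cdot 12 = \frac{6}{5}$)
$G{\left(a{\left(-14 \right)} \right)} - p = \frac{6}{5} - -24136 = \frac{6}{5} + 24136 = \frac{120686}{5}$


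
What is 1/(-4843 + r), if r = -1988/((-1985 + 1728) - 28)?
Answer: -285/1378267 ≈ -0.00020678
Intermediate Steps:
r = 1988/285 (r = -1988/(-257 - 28) = -1988/(-285) = -1988*(-1/285) = 1988/285 ≈ 6.9754)
1/(-4843 + r) = 1/(-4843 + 1988/285) = 1/(-1378267/285) = -285/1378267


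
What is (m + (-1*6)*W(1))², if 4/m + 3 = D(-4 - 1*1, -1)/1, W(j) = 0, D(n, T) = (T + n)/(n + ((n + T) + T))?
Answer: 64/25 ≈ 2.5600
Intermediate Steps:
D(n, T) = (T + n)/(2*T + 2*n) (D(n, T) = (T + n)/(n + ((T + n) + T)) = (T + n)/(n + (n + 2*T)) = (T + n)/(2*T + 2*n))
m = -8/5 (m = 4/(-3 + (½)/1) = 4/(-3 + (½)*1) = 4/(-3 + ½) = 4/(-5/2) = 4*(-⅖) = -8/5 ≈ -1.6000)
(m + (-1*6)*W(1))² = (-8/5 - 1*6*0)² = (-8/5 - 6*0)² = (-8/5 + 0)² = (-8/5)² = 64/25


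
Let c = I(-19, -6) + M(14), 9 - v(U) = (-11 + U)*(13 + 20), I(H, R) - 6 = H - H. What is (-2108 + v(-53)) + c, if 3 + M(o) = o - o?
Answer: 16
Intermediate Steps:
I(H, R) = 6 (I(H, R) = 6 + (H - H) = 6 + 0 = 6)
M(o) = -3 (M(o) = -3 + (o - o) = -3 + 0 = -3)
v(U) = 372 - 33*U (v(U) = 9 - (-11 + U)*(13 + 20) = 9 - (-11 + U)*33 = 9 - (-363 + 33*U) = 9 + (363 - 33*U) = 372 - 33*U)
c = 3 (c = 6 - 3 = 3)
(-2108 + v(-53)) + c = (-2108 + (372 - 33*(-53))) + 3 = (-2108 + (372 + 1749)) + 3 = (-2108 + 2121) + 3 = 13 + 3 = 16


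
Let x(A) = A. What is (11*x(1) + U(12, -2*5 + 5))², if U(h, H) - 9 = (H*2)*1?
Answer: 100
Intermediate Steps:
U(h, H) = 9 + 2*H (U(h, H) = 9 + (H*2)*1 = 9 + (2*H)*1 = 9 + 2*H)
(11*x(1) + U(12, -2*5 + 5))² = (11*1 + (9 + 2*(-2*5 + 5)))² = (11 + (9 + 2*(-10 + 5)))² = (11 + (9 + 2*(-5)))² = (11 + (9 - 10))² = (11 - 1)² = 10² = 100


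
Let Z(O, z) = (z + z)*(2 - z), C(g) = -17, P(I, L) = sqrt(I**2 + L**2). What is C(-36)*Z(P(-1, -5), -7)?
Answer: 2142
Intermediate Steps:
Z(O, z) = 2*z*(2 - z) (Z(O, z) = (2*z)*(2 - z) = 2*z*(2 - z))
C(-36)*Z(P(-1, -5), -7) = -34*(-7)*(2 - 1*(-7)) = -34*(-7)*(2 + 7) = -34*(-7)*9 = -17*(-126) = 2142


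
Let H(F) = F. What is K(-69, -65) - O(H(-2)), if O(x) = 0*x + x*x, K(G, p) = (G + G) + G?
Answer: -211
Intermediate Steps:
K(G, p) = 3*G (K(G, p) = 2*G + G = 3*G)
O(x) = x**2 (O(x) = 0 + x**2 = x**2)
K(-69, -65) - O(H(-2)) = 3*(-69) - 1*(-2)**2 = -207 - 1*4 = -207 - 4 = -211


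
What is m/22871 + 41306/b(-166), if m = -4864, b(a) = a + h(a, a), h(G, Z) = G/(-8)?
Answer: -3781664088/13288051 ≈ -284.59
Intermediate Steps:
h(G, Z) = -G/8 (h(G, Z) = G*(-⅛) = -G/8)
b(a) = 7*a/8 (b(a) = a - a/8 = 7*a/8)
m/22871 + 41306/b(-166) = -4864/22871 + 41306/(((7/8)*(-166))) = -4864*1/22871 + 41306/(-581/4) = -4864/22871 + 41306*(-4/581) = -4864/22871 - 165224/581 = -3781664088/13288051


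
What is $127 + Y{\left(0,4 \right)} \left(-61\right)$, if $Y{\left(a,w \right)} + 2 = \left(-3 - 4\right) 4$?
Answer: $1957$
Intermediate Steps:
$Y{\left(a,w \right)} = -30$ ($Y{\left(a,w \right)} = -2 + \left(-3 - 4\right) 4 = -2 - 28 = -30$)
$127 + Y{\left(0,4 \right)} \left(-61\right) = 127 - -1830 = 127 + 1830 = 1957$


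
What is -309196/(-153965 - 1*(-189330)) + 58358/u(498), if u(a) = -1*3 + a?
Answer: 6948286/63657 ≈ 109.15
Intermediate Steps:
u(a) = -3 + a
-309196/(-153965 - 1*(-189330)) + 58358/u(498) = -309196/(-153965 - 1*(-189330)) + 58358/(-3 + 498) = -309196/(-153965 + 189330) + 58358/495 = -309196/35365 + 58358*(1/495) = -309196*1/35365 + 58358/495 = -309196/35365 + 58358/495 = 6948286/63657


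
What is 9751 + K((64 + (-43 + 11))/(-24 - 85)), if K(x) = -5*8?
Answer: 9711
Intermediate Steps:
K(x) = -40
9751 + K((64 + (-43 + 11))/(-24 - 85)) = 9751 - 40 = 9711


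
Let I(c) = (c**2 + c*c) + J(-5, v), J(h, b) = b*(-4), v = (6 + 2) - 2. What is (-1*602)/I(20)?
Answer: -301/388 ≈ -0.77577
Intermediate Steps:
v = 6 (v = 8 - 2 = 6)
J(h, b) = -4*b
I(c) = -24 + 2*c**2 (I(c) = (c**2 + c*c) - 4*6 = (c**2 + c**2) - 24 = 2*c**2 - 24 = -24 + 2*c**2)
(-1*602)/I(20) = (-1*602)/(-24 + 2*20**2) = -602/(-24 + 2*400) = -602/(-24 + 800) = -602/776 = -602*1/776 = -301/388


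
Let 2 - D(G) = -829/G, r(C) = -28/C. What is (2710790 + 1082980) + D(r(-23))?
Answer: 106244683/28 ≈ 3.7945e+6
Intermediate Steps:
D(G) = 2 + 829/G (D(G) = 2 - (-829)/G = 2 + 829/G)
(2710790 + 1082980) + D(r(-23)) = (2710790 + 1082980) + (2 + 829/((-28/(-23)))) = 3793770 + (2 + 829/((-28*(-1/23)))) = 3793770 + (2 + 829/(28/23)) = 3793770 + (2 + 829*(23/28)) = 3793770 + (2 + 19067/28) = 3793770 + 19123/28 = 106244683/28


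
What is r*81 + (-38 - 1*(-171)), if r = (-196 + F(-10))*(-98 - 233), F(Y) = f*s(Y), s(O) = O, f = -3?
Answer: 4450759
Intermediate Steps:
F(Y) = -3*Y
r = 54946 (r = (-196 - 3*(-10))*(-98 - 233) = (-196 + 30)*(-331) = -166*(-331) = 54946)
r*81 + (-38 - 1*(-171)) = 54946*81 + (-38 - 1*(-171)) = 4450626 + (-38 + 171) = 4450626 + 133 = 4450759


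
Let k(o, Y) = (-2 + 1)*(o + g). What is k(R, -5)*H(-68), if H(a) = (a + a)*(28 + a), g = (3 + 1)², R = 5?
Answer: -114240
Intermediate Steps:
g = 16 (g = 4² = 16)
k(o, Y) = -16 - o (k(o, Y) = (-2 + 1)*(o + 16) = -(16 + o) = -16 - o)
H(a) = 2*a*(28 + a) (H(a) = (2*a)*(28 + a) = 2*a*(28 + a))
k(R, -5)*H(-68) = (-16 - 1*5)*(2*(-68)*(28 - 68)) = (-16 - 5)*(2*(-68)*(-40)) = -21*5440 = -114240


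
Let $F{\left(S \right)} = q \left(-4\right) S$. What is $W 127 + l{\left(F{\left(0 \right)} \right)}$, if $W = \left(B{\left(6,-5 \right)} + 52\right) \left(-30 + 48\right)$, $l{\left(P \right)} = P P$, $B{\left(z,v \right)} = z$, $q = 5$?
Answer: $132588$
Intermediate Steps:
$F{\left(S \right)} = - 20 S$ ($F{\left(S \right)} = 5 \left(-4\right) S = - 20 S$)
$l{\left(P \right)} = P^{2}$
$W = 1044$ ($W = \left(6 + 52\right) \left(-30 + 48\right) = 58 \cdot 18 = 1044$)
$W 127 + l{\left(F{\left(0 \right)} \right)} = 1044 \cdot 127 + \left(\left(-20\right) 0\right)^{2} = 132588 + 0^{2} = 132588 + 0 = 132588$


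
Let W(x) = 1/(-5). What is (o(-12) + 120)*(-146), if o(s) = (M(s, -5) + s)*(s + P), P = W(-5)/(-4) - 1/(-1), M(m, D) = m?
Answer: -279444/5 ≈ -55889.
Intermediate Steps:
W(x) = -⅕ (W(x) = 1*(-⅕) = -⅕)
P = 21/20 (P = -⅕/(-4) - 1/(-1) = -⅕*(-¼) - 1*(-1) = 1/20 + 1 = 21/20 ≈ 1.0500)
o(s) = 2*s*(21/20 + s) (o(s) = (s + s)*(s + 21/20) = (2*s)*(21/20 + s) = 2*s*(21/20 + s))
(o(-12) + 120)*(-146) = ((⅒)*(-12)*(21 + 20*(-12)) + 120)*(-146) = ((⅒)*(-12)*(21 - 240) + 120)*(-146) = ((⅒)*(-12)*(-219) + 120)*(-146) = (1314/5 + 120)*(-146) = (1914/5)*(-146) = -279444/5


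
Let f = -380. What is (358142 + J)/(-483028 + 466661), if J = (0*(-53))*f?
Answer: -358142/16367 ≈ -21.882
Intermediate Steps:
J = 0 (J = (0*(-53))*(-380) = 0*(-380) = 0)
(358142 + J)/(-483028 + 466661) = (358142 + 0)/(-483028 + 466661) = 358142/(-16367) = 358142*(-1/16367) = -358142/16367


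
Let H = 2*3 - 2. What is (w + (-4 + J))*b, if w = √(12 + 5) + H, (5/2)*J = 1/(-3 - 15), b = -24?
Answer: 8/15 - 24*√17 ≈ -98.421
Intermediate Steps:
H = 4 (H = 6 - 2 = 4)
J = -1/45 (J = 2/(5*(-3 - 15)) = (⅖)/(-18) = (⅖)*(-1/18) = -1/45 ≈ -0.022222)
w = 4 + √17 (w = √(12 + 5) + 4 = √17 + 4 = 4 + √17 ≈ 8.1231)
(w + (-4 + J))*b = ((4 + √17) + (-4 - 1/45))*(-24) = ((4 + √17) - 181/45)*(-24) = (-1/45 + √17)*(-24) = 8/15 - 24*√17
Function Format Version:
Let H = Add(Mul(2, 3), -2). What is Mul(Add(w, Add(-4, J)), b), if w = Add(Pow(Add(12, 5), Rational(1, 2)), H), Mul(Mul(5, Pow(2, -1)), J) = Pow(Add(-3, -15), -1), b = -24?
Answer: Add(Rational(8, 15), Mul(-24, Pow(17, Rational(1, 2)))) ≈ -98.421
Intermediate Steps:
H = 4 (H = Add(6, -2) = 4)
J = Rational(-1, 45) (J = Mul(Rational(2, 5), Pow(Add(-3, -15), -1)) = Mul(Rational(2, 5), Pow(-18, -1)) = Mul(Rational(2, 5), Rational(-1, 18)) = Rational(-1, 45) ≈ -0.022222)
w = Add(4, Pow(17, Rational(1, 2))) (w = Add(Pow(Add(12, 5), Rational(1, 2)), 4) = Add(Pow(17, Rational(1, 2)), 4) = Add(4, Pow(17, Rational(1, 2))) ≈ 8.1231)
Mul(Add(w, Add(-4, J)), b) = Mul(Add(Add(4, Pow(17, Rational(1, 2))), Add(-4, Rational(-1, 45))), -24) = Mul(Add(Add(4, Pow(17, Rational(1, 2))), Rational(-181, 45)), -24) = Mul(Add(Rational(-1, 45), Pow(17, Rational(1, 2))), -24) = Add(Rational(8, 15), Mul(-24, Pow(17, Rational(1, 2))))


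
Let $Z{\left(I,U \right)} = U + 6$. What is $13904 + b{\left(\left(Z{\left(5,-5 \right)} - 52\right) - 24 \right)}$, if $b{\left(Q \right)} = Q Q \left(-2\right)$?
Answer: $2654$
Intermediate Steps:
$Z{\left(I,U \right)} = 6 + U$
$b{\left(Q \right)} = - 2 Q^{2}$ ($b{\left(Q \right)} = Q^{2} \left(-2\right) = - 2 Q^{2}$)
$13904 + b{\left(\left(Z{\left(5,-5 \right)} - 52\right) - 24 \right)} = 13904 - 2 \left(\left(\left(6 - 5\right) - 52\right) - 24\right)^{2} = 13904 - 2 \left(\left(1 - 52\right) - 24\right)^{2} = 13904 - 2 \left(-51 - 24\right)^{2} = 13904 - 2 \left(-75\right)^{2} = 13904 - 11250 = 2654$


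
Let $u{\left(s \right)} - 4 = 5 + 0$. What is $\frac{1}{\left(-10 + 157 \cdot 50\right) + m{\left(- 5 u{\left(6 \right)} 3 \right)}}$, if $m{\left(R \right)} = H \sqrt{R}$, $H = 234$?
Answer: $\frac{392}{3442883} - \frac{351 i \sqrt{15}}{34428830} \approx 0.00011386 - 3.9485 \cdot 10^{-5} i$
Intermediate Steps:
$u{\left(s \right)} = 9$ ($u{\left(s \right)} = 4 + \left(5 + 0\right) = 4 + 5 = 9$)
$m{\left(R \right)} = 234 \sqrt{R}$
$\frac{1}{\left(-10 + 157 \cdot 50\right) + m{\left(- 5 u{\left(6 \right)} 3 \right)}} = \frac{1}{\left(-10 + 157 \cdot 50\right) + 234 \sqrt{- 5 \cdot 9 \cdot 3}} = \frac{1}{\left(-10 + 7850\right) + 234 \sqrt{\left(-5\right) 27}} = \frac{1}{7840 + 234 \sqrt{-135}} = \frac{1}{7840 + 234 \cdot 3 i \sqrt{15}} = \frac{1}{7840 + 702 i \sqrt{15}}$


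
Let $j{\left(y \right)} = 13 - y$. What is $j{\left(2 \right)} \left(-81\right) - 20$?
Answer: $-911$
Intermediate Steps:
$j{\left(2 \right)} \left(-81\right) - 20 = \left(13 - 2\right) \left(-81\right) - 20 = 11 \left(-81\right) - 20 = -891 - 20 = -911$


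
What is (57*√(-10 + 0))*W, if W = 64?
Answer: 3648*I*√10 ≈ 11536.0*I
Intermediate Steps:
(57*√(-10 + 0))*W = (57*√(-10 + 0))*64 = (57*√(-10))*64 = (57*(I*√10))*64 = (57*I*√10)*64 = 3648*I*√10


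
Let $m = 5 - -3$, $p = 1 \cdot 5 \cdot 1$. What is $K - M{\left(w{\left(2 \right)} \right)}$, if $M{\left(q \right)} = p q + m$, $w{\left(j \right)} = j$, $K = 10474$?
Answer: $10456$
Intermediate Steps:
$p = 5$ ($p = 5 \cdot 1 = 5$)
$m = 8$ ($m = 5 + 3 = 8$)
$M{\left(q \right)} = 8 + 5 q$ ($M{\left(q \right)} = 5 q + 8 = 8 + 5 q$)
$K - M{\left(w{\left(2 \right)} \right)} = 10474 - \left(8 + 5 \cdot 2\right) = 10474 - \left(8 + 10\right) = 10474 - 18 = 10456$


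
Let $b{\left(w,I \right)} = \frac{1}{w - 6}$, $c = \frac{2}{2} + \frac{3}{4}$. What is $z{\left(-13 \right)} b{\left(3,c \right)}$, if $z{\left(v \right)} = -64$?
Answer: $\frac{64}{3} \approx 21.333$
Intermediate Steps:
$c = \frac{7}{4}$ ($c = 2 \cdot \frac{1}{2} + 3 \cdot \frac{1}{4} = 1 + \frac{3}{4} = \frac{7}{4} \approx 1.75$)
$b{\left(w,I \right)} = \frac{1}{-6 + w}$
$z{\left(-13 \right)} b{\left(3,c \right)} = - \frac{64}{-6 + 3} = - \frac{64}{-3} = \left(-64\right) \left(- \frac{1}{3}\right) = \frac{64}{3}$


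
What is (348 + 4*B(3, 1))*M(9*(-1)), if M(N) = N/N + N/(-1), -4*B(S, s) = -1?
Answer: 3490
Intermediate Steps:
B(S, s) = ¼ (B(S, s) = -¼*(-1) = ¼)
M(N) = 1 - N (M(N) = 1 + N*(-1) = 1 - N)
(348 + 4*B(3, 1))*M(9*(-1)) = (348 + 4*(¼))*(1 - 9*(-1)) = (348 + 1)*(1 - 1*(-9)) = 349*(1 + 9) = 349*10 = 3490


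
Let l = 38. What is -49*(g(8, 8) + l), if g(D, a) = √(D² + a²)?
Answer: -1862 - 392*√2 ≈ -2416.4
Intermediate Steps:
-49*(g(8, 8) + l) = -49*(√(8² + 8²) + 38) = -49*(√(64 + 64) + 38) = -49*(√128 + 38) = -49*(8*√2 + 38) = -49*(38 + 8*√2) = -1862 - 392*√2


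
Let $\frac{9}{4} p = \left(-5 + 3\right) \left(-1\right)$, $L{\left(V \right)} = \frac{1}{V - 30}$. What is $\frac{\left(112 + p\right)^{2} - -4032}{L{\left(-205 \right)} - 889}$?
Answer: $- \frac{79832320}{4230549} \approx -18.87$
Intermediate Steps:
$L{\left(V \right)} = \frac{1}{-30 + V}$
$p = \frac{8}{9}$ ($p = \frac{4 \left(-5 + 3\right) \left(-1\right)}{9} = \frac{4 \left(\left(-2\right) \left(-1\right)\right)}{9} = \frac{4}{9} \cdot 2 = \frac{8}{9} \approx 0.88889$)
$\frac{\left(112 + p\right)^{2} - -4032}{L{\left(-205 \right)} - 889} = \frac{\left(112 + \frac{8}{9}\right)^{2} - -4032}{\frac{1}{-30 - 205} - 889} = \frac{\left(\frac{1016}{9}\right)^{2} + 4032}{\frac{1}{-235} - 889} = \frac{\frac{1032256}{81} + 4032}{- \frac{1}{235} - 889} = \frac{1358848}{81 \left(- \frac{208916}{235}\right)} = \frac{1358848}{81} \left(- \frac{235}{208916}\right) = - \frac{79832320}{4230549}$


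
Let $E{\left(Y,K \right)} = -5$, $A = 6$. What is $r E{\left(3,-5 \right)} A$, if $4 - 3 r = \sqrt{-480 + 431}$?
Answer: $-40 + 70 i \approx -40.0 + 70.0 i$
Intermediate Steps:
$r = \frac{4}{3} - \frac{7 i}{3}$ ($r = \frac{4}{3} - \frac{\sqrt{-480 + 431}}{3} = \frac{4}{3} - \frac{\sqrt{-49}}{3} = \frac{4}{3} - \frac{7 i}{3} \approx 1.3333 - 2.3333 i$)
$r E{\left(3,-5 \right)} A = \left(\frac{4}{3} - \frac{7 i}{3}\right) \left(\left(-5\right) 6\right) = \left(\frac{4}{3} - \frac{7 i}{3}\right) \left(-30\right) = -40 + 70 i$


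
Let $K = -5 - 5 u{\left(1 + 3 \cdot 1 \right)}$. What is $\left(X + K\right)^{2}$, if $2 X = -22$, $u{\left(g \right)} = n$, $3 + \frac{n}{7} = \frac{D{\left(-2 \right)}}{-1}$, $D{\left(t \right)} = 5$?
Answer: $69696$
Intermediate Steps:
$n = -56$ ($n = -21 + 7 \frac{5}{-1} = -21 + 7 \cdot 5 \left(-1\right) = -21 + 7 \left(-5\right) = -21 - 35 = -56$)
$u{\left(g \right)} = -56$
$K = 275$ ($K = -5 - -280 = -5 + 280 = 275$)
$X = -11$ ($X = \frac{1}{2} \left(-22\right) = -11$)
$\left(X + K\right)^{2} = \left(-11 + 275\right)^{2} = 264^{2} = 69696$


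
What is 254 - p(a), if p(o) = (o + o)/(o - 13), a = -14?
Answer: 6830/27 ≈ 252.96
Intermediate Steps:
p(o) = 2*o/(-13 + o) (p(o) = (2*o)/(-13 + o) = 2*o/(-13 + o))
254 - p(a) = 254 - 2*(-14)/(-13 - 14) = 254 - 2*(-14)/(-27) = 254 - 2*(-14)*(-1)/27 = 254 - 1*28/27 = 254 - 28/27 = 6830/27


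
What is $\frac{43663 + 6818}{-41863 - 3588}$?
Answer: $- \frac{50481}{45451} \approx -1.1107$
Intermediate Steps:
$\frac{43663 + 6818}{-41863 - 3588} = \frac{50481}{-45451} = 50481 \left(- \frac{1}{45451}\right) = - \frac{50481}{45451}$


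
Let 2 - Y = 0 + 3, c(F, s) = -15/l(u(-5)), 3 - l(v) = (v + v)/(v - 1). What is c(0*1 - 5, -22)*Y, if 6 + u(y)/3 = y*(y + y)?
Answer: 655/43 ≈ 15.233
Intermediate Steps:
u(y) = -18 + 6*y² (u(y) = -18 + 3*(y*(y + y)) = -18 + 3*(y*(2*y)) = -18 + 3*(2*y²) = -18 + 6*y²)
l(v) = 3 - 2*v/(-1 + v) (l(v) = 3 - (v + v)/(v - 1) = 3 - 2*v/(-1 + v))
c(F, s) = -655/43 (c(F, s) = -15*(-1 + (-18 + 6*(-5)²))/(-3 + (-18 + 6*(-5)²)) = -15*(-1 + (-18 + 6*25))/(-3 + (-18 + 6*25)) = -15*(-1 + (-18 + 150))/(-3 + (-18 + 150)) = -15*(-1 + 132)/(-3 + 132) = -15/(129/131) = -15/((1/131)*129) = -15/129/131 = -15*131/129 = -655/43)
Y = -1 (Y = 2 - (0 + 3) = 2 - 1*3 = 2 - 3 = -1)
c(0*1 - 5, -22)*Y = -655/43*(-1) = 655/43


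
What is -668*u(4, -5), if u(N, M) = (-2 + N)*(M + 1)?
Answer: 5344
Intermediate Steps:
u(N, M) = (1 + M)*(-2 + N) (u(N, M) = (-2 + N)*(1 + M) = (1 + M)*(-2 + N))
-668*u(4, -5) = -668*(-2 + 4 - 2*(-5) - 5*4) = -668*(-2 + 4 + 10 - 20) = -668*(-8) = 5344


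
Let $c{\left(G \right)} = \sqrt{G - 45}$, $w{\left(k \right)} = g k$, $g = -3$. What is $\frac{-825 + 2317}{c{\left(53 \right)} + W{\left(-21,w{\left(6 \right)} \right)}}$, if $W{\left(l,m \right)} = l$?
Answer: $- \frac{31332}{433} - \frac{2984 \sqrt{2}}{433} \approx -82.106$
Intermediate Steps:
$w{\left(k \right)} = - 3 k$
$c{\left(G \right)} = \sqrt{-45 + G}$
$\frac{-825 + 2317}{c{\left(53 \right)} + W{\left(-21,w{\left(6 \right)} \right)}} = \frac{-825 + 2317}{\sqrt{-45 + 53} - 21} = \frac{1492}{\sqrt{8} - 21} = \frac{1492}{2 \sqrt{2} - 21} = \frac{1492}{-21 + 2 \sqrt{2}}$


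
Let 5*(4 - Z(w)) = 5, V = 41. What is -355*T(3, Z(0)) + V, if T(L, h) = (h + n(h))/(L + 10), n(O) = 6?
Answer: -2662/13 ≈ -204.77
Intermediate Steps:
Z(w) = 3 (Z(w) = 4 - ⅕*5 = 4 - 1 = 3)
T(L, h) = (6 + h)/(10 + L) (T(L, h) = (h + 6)/(L + 10) = (6 + h)/(10 + L))
-355*T(3, Z(0)) + V = -355*(6 + 3)/(10 + 3) + 41 = -355*9/13 + 41 = -3195/13 + 41 = -2662/13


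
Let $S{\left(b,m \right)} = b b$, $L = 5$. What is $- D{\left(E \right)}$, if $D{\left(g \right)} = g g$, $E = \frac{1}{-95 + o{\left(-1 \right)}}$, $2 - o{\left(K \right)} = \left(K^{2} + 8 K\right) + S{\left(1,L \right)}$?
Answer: $- \frac{1}{7569} \approx -0.00013212$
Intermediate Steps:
$S{\left(b,m \right)} = b^{2}$
$o{\left(K \right)} = 1 - K^{2} - 8 K$ ($o{\left(K \right)} = 2 - \left(\left(K^{2} + 8 K\right) + 1^{2}\right) = 2 - \left(\left(K^{2} + 8 K\right) + 1\right) = 2 - \left(1 + K^{2} + 8 K\right) = 1 - K^{2} - 8 K$)
$E = - \frac{1}{87}$ ($E = \frac{1}{-95 - -8} = \frac{1}{-95 + \left(1 - 1 + 8\right)} = \frac{1}{-95 + 8} = \frac{1}{-87} = - \frac{1}{87} \approx -0.011494$)
$D{\left(g \right)} = g^{2}$
$- D{\left(E \right)} = - \left(- \frac{1}{87}\right)^{2} = \left(-1\right) \frac{1}{7569} = - \frac{1}{7569}$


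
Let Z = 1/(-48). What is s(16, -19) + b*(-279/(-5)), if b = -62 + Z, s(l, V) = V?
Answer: -278381/80 ≈ -3479.8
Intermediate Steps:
Z = -1/48 ≈ -0.020833
b = -2977/48 (b = -62 - 1/48 = -2977/48 ≈ -62.021)
s(16, -19) + b*(-279/(-5)) = -19 - (-276861)/(16*(-5)) = -19 - (-276861)*(-1)/(16*5) = -19 - 2977/48*279/5 = -19 - 276861/80 = -278381/80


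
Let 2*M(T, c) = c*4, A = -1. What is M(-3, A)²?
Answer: 4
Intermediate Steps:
M(T, c) = 2*c (M(T, c) = (c*4)/2 = (4*c)/2 = 2*c)
M(-3, A)² = (2*(-1))² = (-2)² = 4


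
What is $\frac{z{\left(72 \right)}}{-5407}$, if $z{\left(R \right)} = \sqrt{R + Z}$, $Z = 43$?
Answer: $- \frac{\sqrt{115}}{5407} \approx -0.0019833$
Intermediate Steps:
$z{\left(R \right)} = \sqrt{43 + R}$ ($z{\left(R \right)} = \sqrt{R + 43} = \sqrt{43 + R}$)
$\frac{z{\left(72 \right)}}{-5407} = \frac{\sqrt{43 + 72}}{-5407} = \sqrt{115} \left(- \frac{1}{5407}\right) = - \frac{\sqrt{115}}{5407}$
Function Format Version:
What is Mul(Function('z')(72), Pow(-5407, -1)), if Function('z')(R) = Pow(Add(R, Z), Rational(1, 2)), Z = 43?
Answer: Mul(Rational(-1, 5407), Pow(115, Rational(1, 2))) ≈ -0.0019833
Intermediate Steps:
Function('z')(R) = Pow(Add(43, R), Rational(1, 2)) (Function('z')(R) = Pow(Add(R, 43), Rational(1, 2)) = Pow(Add(43, R), Rational(1, 2)))
Mul(Function('z')(72), Pow(-5407, -1)) = Mul(Pow(Add(43, 72), Rational(1, 2)), Pow(-5407, -1)) = Mul(Pow(115, Rational(1, 2)), Rational(-1, 5407)) = Mul(Rational(-1, 5407), Pow(115, Rational(1, 2)))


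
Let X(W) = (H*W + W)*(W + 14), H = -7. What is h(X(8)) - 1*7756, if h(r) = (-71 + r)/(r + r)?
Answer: -16379545/2112 ≈ -7755.5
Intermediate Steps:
X(W) = -6*W*(14 + W) (X(W) = (-7*W + W)*(W + 14) = (-6*W)*(14 + W) = -6*W*(14 + W))
h(r) = (-71 + r)/(2*r) (h(r) = (-71 + r)/((2*r)) = (-71 + r)*(1/(2*r)) = (-71 + r)/(2*r))
h(X(8)) - 1*7756 = (-71 - 6*8*(14 + 8))/(2*((-6*8*(14 + 8)))) - 1*7756 = (-71 - 6*8*22)/(2*((-6*8*22))) - 7756 = (1/2)*(-71 - 1056)/(-1056) - 7756 = (1/2)*(-1/1056)*(-1127) - 7756 = 1127/2112 - 7756 = -16379545/2112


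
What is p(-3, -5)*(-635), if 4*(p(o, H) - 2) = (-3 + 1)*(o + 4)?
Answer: -1905/2 ≈ -952.50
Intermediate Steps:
p(o, H) = -o/2 (p(o, H) = 2 + ((-3 + 1)*(o + 4))/4 = 2 + (-2*(4 + o))/4 = 2 + (-8 - 2*o)/4 = 2 + (-2 - o/2) = -o/2)
p(-3, -5)*(-635) = -1/2*(-3)*(-635) = (3/2)*(-635) = -1905/2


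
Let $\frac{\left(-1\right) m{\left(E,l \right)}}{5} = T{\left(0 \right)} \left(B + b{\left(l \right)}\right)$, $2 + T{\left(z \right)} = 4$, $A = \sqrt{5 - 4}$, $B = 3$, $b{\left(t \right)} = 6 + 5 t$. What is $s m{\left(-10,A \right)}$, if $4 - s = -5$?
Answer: $-1260$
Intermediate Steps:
$s = 9$ ($s = 4 - -5 = 4 + 5 = 9$)
$A = 1$ ($A = \sqrt{1} = 1$)
$T{\left(z \right)} = 2$ ($T{\left(z \right)} = -2 + 4 = 2$)
$m{\left(E,l \right)} = -90 - 50 l$ ($m{\left(E,l \right)} = - 5 \cdot 2 \left(3 + \left(6 + 5 l\right)\right) = - 5 \cdot 2 \left(9 + 5 l\right) = - 5 \left(18 + 10 l\right) = -90 - 50 l$)
$s m{\left(-10,A \right)} = 9 \left(-90 - 50\right) = 9 \left(-140\right) = -1260$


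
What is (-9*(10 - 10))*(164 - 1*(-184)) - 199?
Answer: -199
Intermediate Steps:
(-9*(10 - 10))*(164 - 1*(-184)) - 199 = (-9*0)*(164 + 184) - 199 = 0*348 - 199 = 0 - 199 = -199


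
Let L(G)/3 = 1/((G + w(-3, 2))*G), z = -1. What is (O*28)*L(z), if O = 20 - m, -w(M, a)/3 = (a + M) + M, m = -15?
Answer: -2940/11 ≈ -267.27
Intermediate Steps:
w(M, a) = -6*M - 3*a (w(M, a) = -3*((a + M) + M) = -3*((M + a) + M) = -3*(a + 2*M) = -6*M - 3*a)
O = 35 (O = 20 - 1*(-15) = 20 + 15 = 35)
L(G) = 3/(G*(12 + G)) (L(G) = 3*(1/((G + (-6*(-3) - 3*2))*G)) = 3*(1/((G + (18 - 6))*G)) = 3*(1/((G + 12)*G)) = 3*(1/((12 + G)*G)) = 3*(1/(G*(12 + G))) = 3/(G*(12 + G)))
(O*28)*L(z) = (35*28)*(3/(-1*(12 - 1))) = 980*(3*(-1)/11) = 980*(3*(-1)*(1/11)) = 980*(-3/11) = -2940/11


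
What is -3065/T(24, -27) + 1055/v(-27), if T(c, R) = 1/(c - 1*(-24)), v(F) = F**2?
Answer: -107249425/729 ≈ -1.4712e+5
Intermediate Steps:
T(c, R) = 1/(24 + c) (T(c, R) = 1/(c + 24) = 1/(24 + c))
-3065/T(24, -27) + 1055/v(-27) = -3065/(1/(24 + 24)) + 1055/((-27)**2) = -3065/(1/48) + 1055/729 = -3065/1/48 + 1055*(1/729) = -3065*48 + 1055/729 = -147120 + 1055/729 = -107249425/729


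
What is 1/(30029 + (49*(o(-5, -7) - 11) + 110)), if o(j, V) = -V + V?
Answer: 1/29600 ≈ 3.3784e-5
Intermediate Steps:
o(j, V) = 0
1/(30029 + (49*(o(-5, -7) - 11) + 110)) = 1/(30029 + (49*(0 - 11) + 110)) = 1/(30029 + (49*(-11) + 110)) = 1/(30029 + (-539 + 110)) = 1/(30029 - 429) = 1/29600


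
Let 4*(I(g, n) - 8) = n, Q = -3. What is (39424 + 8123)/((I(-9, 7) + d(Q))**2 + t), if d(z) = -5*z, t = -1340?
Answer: -760752/11639 ≈ -65.362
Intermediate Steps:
I(g, n) = 8 + n/4
(39424 + 8123)/((I(-9, 7) + d(Q))**2 + t) = (39424 + 8123)/(((8 + (1/4)*7) - 5*(-3))**2 - 1340) = 47547/(((8 + 7/4) + 15)**2 - 1340) = 47547/((39/4 + 15)**2 - 1340) = 47547/((99/4)**2 - 1340) = 47547/(9801/16 - 1340) = 47547/(-11639/16) = 47547*(-16/11639) = -760752/11639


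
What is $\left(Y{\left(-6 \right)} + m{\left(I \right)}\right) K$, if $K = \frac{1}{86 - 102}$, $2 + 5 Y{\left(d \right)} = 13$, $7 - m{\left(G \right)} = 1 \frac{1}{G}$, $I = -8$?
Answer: $- \frac{373}{640} \approx -0.58281$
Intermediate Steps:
$m{\left(G \right)} = 7 - \frac{1}{G}$ ($m{\left(G \right)} = 7 - 1 \frac{1}{G} = 7 - \frac{1}{G}$)
$Y{\left(d \right)} = \frac{11}{5}$ ($Y{\left(d \right)} = - \frac{2}{5} + \frac{1}{5} \cdot 13 = - \frac{2}{5} + \frac{13}{5} = \frac{11}{5}$)
$K = - \frac{1}{16}$ ($K = \frac{1}{-16} = - \frac{1}{16} \approx -0.0625$)
$\left(Y{\left(-6 \right)} + m{\left(I \right)}\right) K = \left(\frac{11}{5} + \left(7 - \frac{1}{-8}\right)\right) \left(- \frac{1}{16}\right) = \left(\frac{11}{5} + \left(7 - - \frac{1}{8}\right)\right) \left(- \frac{1}{16}\right) = \left(\frac{11}{5} + \left(7 + \frac{1}{8}\right)\right) \left(- \frac{1}{16}\right) = \left(\frac{11}{5} + \frac{57}{8}\right) \left(- \frac{1}{16}\right) = \frac{373}{40} \left(- \frac{1}{16}\right) = - \frac{373}{640}$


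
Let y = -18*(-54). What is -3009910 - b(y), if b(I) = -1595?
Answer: -3008315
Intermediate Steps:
y = 972
-3009910 - b(y) = -3009910 - 1*(-1595) = -3009910 + 1595 = -3008315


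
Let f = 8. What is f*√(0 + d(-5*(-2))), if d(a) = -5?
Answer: 8*I*√5 ≈ 17.889*I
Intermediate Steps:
f*√(0 + d(-5*(-2))) = 8*√(0 - 5) = 8*√(-5) = 8*(I*√5) = 8*I*√5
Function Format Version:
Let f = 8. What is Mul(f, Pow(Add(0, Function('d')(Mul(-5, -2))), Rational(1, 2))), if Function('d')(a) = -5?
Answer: Mul(8, I, Pow(5, Rational(1, 2))) ≈ Mul(17.889, I)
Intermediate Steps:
Mul(f, Pow(Add(0, Function('d')(Mul(-5, -2))), Rational(1, 2))) = Mul(8, Pow(Add(0, -5), Rational(1, 2))) = Mul(8, Pow(-5, Rational(1, 2))) = Mul(8, Mul(I, Pow(5, Rational(1, 2)))) = Mul(8, I, Pow(5, Rational(1, 2)))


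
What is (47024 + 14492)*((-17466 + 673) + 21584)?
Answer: 294723156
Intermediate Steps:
(47024 + 14492)*((-17466 + 673) + 21584) = 61516*(-16793 + 21584) = 61516*4791 = 294723156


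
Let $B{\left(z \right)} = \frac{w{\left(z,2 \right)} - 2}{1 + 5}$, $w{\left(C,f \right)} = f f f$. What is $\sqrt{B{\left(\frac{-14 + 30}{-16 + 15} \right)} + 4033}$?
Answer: $\sqrt{4034} \approx 63.514$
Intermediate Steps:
$w{\left(C,f \right)} = f^{3}$ ($w{\left(C,f \right)} = f^{2} f = f^{3}$)
$B{\left(z \right)} = 1$ ($B{\left(z \right)} = \frac{2^{3} - 2}{1 + 5} = \frac{8 - 2}{6} = 6 \cdot \frac{1}{6} = 1$)
$\sqrt{B{\left(\frac{-14 + 30}{-16 + 15} \right)} + 4033} = \sqrt{1 + 4033} = \sqrt{4034}$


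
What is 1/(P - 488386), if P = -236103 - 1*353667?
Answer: -1/1078156 ≈ -9.2751e-7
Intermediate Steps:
P = -589770 (P = -236103 - 353667 = -589770)
1/(P - 488386) = 1/(-589770 - 488386) = 1/(-1078156) = -1/1078156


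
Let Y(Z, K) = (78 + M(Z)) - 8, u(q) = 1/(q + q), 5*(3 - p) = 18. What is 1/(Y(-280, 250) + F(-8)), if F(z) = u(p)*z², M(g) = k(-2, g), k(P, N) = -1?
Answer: 3/47 ≈ 0.063830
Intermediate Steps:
M(g) = -1
p = -⅗ (p = 3 - ⅕*18 = 3 - 18/5 = -⅗ ≈ -0.60000)
u(q) = 1/(2*q)
Y(Z, K) = 69 (Y(Z, K) = (78 - 1) - 8 = 77 - 8 = 69)
F(z) = -5*z²/6 (F(z) = (1/(2*(-⅗)))*z² = ((½)*(-5/3))*z² = -5*z²/6)
1/(Y(-280, 250) + F(-8)) = 1/(69 - ⅚*(-8)²) = 1/(69 - ⅚*64) = 1/(69 - 160/3) = 1/(47/3) = 3/47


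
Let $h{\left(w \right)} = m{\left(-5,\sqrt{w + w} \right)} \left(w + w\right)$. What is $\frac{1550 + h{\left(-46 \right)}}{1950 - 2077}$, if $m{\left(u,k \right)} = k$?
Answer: $- \frac{1550}{127} + \frac{184 i \sqrt{23}}{127} \approx -12.205 + 6.9483 i$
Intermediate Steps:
$h{\left(w \right)} = 2 \sqrt{2} w^{\frac{3}{2}}$ ($h{\left(w \right)} = \sqrt{w + w} \left(w + w\right) = \sqrt{2 w} 2 w = \sqrt{2} \sqrt{w} 2 w = 2 \sqrt{2} w^{\frac{3}{2}}$)
$\frac{1550 + h{\left(-46 \right)}}{1950 - 2077} = \frac{1550 + 2 \sqrt{2} \left(-46\right)^{\frac{3}{2}}}{1950 - 2077} = \frac{1550 + 2 \sqrt{2} \left(- 46 i \sqrt{46}\right)}{-127} = \left(1550 - 184 i \sqrt{23}\right) \left(- \frac{1}{127}\right) = - \frac{1550}{127} + \frac{184 i \sqrt{23}}{127}$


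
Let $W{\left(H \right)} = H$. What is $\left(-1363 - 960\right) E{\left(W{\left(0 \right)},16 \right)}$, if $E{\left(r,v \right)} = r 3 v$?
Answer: $0$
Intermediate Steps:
$E{\left(r,v \right)} = 3 r v$
$\left(-1363 - 960\right) E{\left(W{\left(0 \right)},16 \right)} = \left(-1363 - 960\right) 3 \cdot 0 \cdot 16 = \left(-2323\right) 0 = 0$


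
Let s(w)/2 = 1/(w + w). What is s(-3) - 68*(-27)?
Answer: 5507/3 ≈ 1835.7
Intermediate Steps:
s(w) = 1/w (s(w) = 2/(w + w) = 2/((2*w)) = 2*(1/(2*w)) = 1/w)
s(-3) - 68*(-27) = 1/(-3) - 68*(-27) = -⅓ + 1836 = 5507/3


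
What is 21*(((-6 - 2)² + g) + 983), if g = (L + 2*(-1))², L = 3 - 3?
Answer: 22071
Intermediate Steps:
L = 0
g = 4 (g = (0 + 2*(-1))² = (0 - 2)² = (-2)² = 4)
21*(((-6 - 2)² + g) + 983) = 21*(((-6 - 2)² + 4) + 983) = 21*(((-8)² + 4) + 983) = 21*((64 + 4) + 983) = 21*(68 + 983) = 21*1051 = 22071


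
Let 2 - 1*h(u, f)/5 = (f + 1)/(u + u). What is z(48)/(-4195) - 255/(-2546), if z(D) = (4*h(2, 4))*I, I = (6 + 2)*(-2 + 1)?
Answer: 275049/2136094 ≈ 0.12876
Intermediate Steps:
h(u, f) = 10 - 5*(1 + f)/(2*u) (h(u, f) = 10 - 5*(f + 1)/(u + u) = 10 - 5*(1 + f)/(2*u))
I = -8 (I = 8*(-1) = -8)
z(D) = -120 (z(D) = (4*((5/2)*(-1 - 1*4 + 4*2)/2))*(-8) = (4*((5/2)*(½)*(-1 - 4 + 8)))*(-8) = (4*((5/2)*(½)*3))*(-8) = (4*(15/4))*(-8) = 15*(-8) = -120)
z(48)/(-4195) - 255/(-2546) = -120/(-4195) - 255/(-2546) = -120*(-1/4195) - 255*(-1/2546) = 24/839 + 255/2546 = 275049/2136094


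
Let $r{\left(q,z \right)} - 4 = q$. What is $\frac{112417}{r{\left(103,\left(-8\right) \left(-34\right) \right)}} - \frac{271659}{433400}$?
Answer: $\frac{48692460287}{46373800} \approx 1050.0$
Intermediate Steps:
$r{\left(q,z \right)} = 4 + q$
$\frac{112417}{r{\left(103,\left(-8\right) \left(-34\right) \right)}} - \frac{271659}{433400} = \frac{112417}{4 + 103} - \frac{271659}{433400} = \frac{112417}{107} - \frac{271659}{433400} = \frac{48692460287}{46373800}$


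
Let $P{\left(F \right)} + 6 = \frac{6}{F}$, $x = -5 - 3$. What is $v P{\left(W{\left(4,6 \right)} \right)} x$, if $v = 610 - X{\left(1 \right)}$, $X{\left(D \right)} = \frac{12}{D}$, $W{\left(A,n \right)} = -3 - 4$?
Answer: $\frac{229632}{7} \approx 32805.0$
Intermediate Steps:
$W{\left(A,n \right)} = -7$ ($W{\left(A,n \right)} = -3 - 4 = -7$)
$x = -8$ ($x = -5 - 3 = -8$)
$P{\left(F \right)} = -6 + \frac{6}{F}$
$v = 598$ ($v = 610 - \frac{12}{1} = 610 - 12 \cdot 1 = 610 - 12 = 598$)
$v P{\left(W{\left(4,6 \right)} \right)} x = 598 \left(-6 + \frac{6}{-7}\right) \left(-8\right) = 598 \left(-6 + 6 \left(- \frac{1}{7}\right)\right) \left(-8\right) = 598 \left(-6 - \frac{6}{7}\right) \left(-8\right) = 598 \left(\left(- \frac{48}{7}\right) \left(-8\right)\right) = 598 \cdot \frac{384}{7} = \frac{229632}{7}$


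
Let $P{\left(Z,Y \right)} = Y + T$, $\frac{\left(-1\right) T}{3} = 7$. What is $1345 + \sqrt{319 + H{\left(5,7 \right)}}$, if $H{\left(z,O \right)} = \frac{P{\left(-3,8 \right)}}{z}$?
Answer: $1345 + \frac{\sqrt{7910}}{5} \approx 1362.8$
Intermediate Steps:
$T = -21$ ($T = \left(-3\right) 7 = -21$)
$P{\left(Z,Y \right)} = -21 + Y$ ($P{\left(Z,Y \right)} = Y - 21 = -21 + Y$)
$H{\left(z,O \right)} = - \frac{13}{z}$ ($H{\left(z,O \right)} = \frac{-21 + 8}{z} = - \frac{13}{z}$)
$1345 + \sqrt{319 + H{\left(5,7 \right)}} = 1345 + \sqrt{319 - \frac{13}{5}} = 1345 + \sqrt{\frac{1582}{5}} = 1345 + \frac{\sqrt{7910}}{5}$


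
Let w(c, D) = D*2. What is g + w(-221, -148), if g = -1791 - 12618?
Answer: -14705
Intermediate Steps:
w(c, D) = 2*D
g = -14409
g + w(-221, -148) = -14409 + 2*(-148) = -14409 - 296 = -14705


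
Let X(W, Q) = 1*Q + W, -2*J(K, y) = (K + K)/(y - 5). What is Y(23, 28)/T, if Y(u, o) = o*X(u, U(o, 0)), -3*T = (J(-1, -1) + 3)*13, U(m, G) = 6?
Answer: -14616/221 ≈ -66.136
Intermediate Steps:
J(K, y) = -K/(-5 + y) (J(K, y) = -(K + K)/(2*(y - 5)) = -2*K/(2*(-5 + y)) = -K/(-5 + y))
T = -221/18 (T = -(-1*(-1)/(-5 - 1) + 3)*13/3 = -(-1*(-1)/(-6) + 3)*13/3 = -(-1*(-1)*(-⅙) + 3)*13/3 = -(-⅙ + 3)*13/3 = -17*13/18 = -⅓*221/6 = -221/18 ≈ -12.278)
X(W, Q) = Q + W
Y(u, o) = o*(6 + u)
Y(23, 28)/T = (28*(6 + 23))/(-221/18) = (28*29)*(-18/221) = 812*(-18/221) = -14616/221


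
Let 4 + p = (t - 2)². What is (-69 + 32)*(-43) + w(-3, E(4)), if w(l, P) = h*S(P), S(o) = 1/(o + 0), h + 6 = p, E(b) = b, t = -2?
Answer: 3185/2 ≈ 1592.5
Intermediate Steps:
p = 12 (p = -4 + (-2 - 2)² = -4 + (-4)² = -4 + 16 = 12)
h = 6 (h = -6 + 12 = 6)
S(o) = 1/o
w(l, P) = 6/P
(-69 + 32)*(-43) + w(-3, E(4)) = (-69 + 32)*(-43) + 6/4 = -37*(-43) + 6*(¼) = 1591 + 3/2 = 3185/2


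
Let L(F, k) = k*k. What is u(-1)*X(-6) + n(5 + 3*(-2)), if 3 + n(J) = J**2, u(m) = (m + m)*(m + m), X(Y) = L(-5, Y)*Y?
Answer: -866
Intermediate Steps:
L(F, k) = k**2
X(Y) = Y**3 (X(Y) = Y**2*Y = Y**3)
u(m) = 4*m**2 (u(m) = (2*m)*(2*m) = 4*m**2)
n(J) = -3 + J**2
u(-1)*X(-6) + n(5 + 3*(-2)) = (4*(-1)**2)*(-6)**3 + (-3 + (5 + 3*(-2))**2) = (4*1)*(-216) + (-3 + (5 - 6)**2) = 4*(-216) + (-3 + (-1)**2) = -864 + (-3 + 1) = -864 - 2 = -866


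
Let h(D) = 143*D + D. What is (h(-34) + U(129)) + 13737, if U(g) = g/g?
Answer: 8842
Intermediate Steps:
h(D) = 144*D
U(g) = 1
(h(-34) + U(129)) + 13737 = (144*(-34) + 1) + 13737 = (-4896 + 1) + 13737 = -4895 + 13737 = 8842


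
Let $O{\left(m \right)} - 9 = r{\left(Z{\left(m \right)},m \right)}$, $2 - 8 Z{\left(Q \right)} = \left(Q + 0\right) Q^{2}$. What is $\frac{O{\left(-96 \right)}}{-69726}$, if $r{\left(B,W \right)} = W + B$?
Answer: $- \frac{442021}{278904} \approx -1.5849$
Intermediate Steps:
$Z{\left(Q \right)} = \frac{1}{4} - \frac{Q^{3}}{8}$ ($Z{\left(Q \right)} = \frac{1}{4} - \frac{\left(Q + 0\right) Q^{2}}{8} = \frac{1}{4} - \frac{Q Q^{2}}{8} = \frac{1}{4} - \frac{Q^{3}}{8}$)
$r{\left(B,W \right)} = B + W$
$O{\left(m \right)} = \frac{37}{4} + m - \frac{m^{3}}{8}$ ($O{\left(m \right)} = 9 - \left(- \frac{1}{4} - m + \frac{m^{3}}{8}\right) = 9 + \left(\frac{1}{4} + m - \frac{m^{3}}{8}\right) = \frac{37}{4} + m - \frac{m^{3}}{8}$)
$\frac{O{\left(-96 \right)}}{-69726} = \frac{\frac{37}{4} - 96 - \frac{\left(-96\right)^{3}}{8}}{-69726} = \left(\frac{37}{4} - 96 - -110592\right) \left(- \frac{1}{69726}\right) = \left(\frac{37}{4} - 96 + 110592\right) \left(- \frac{1}{69726}\right) = \frac{442021}{4} \left(- \frac{1}{69726}\right) = - \frac{442021}{278904}$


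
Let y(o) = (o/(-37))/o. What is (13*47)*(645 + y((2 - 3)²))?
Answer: 14580904/37 ≈ 3.9408e+5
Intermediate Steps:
y(o) = -1/37 (y(o) = (o*(-1/37))/o = (-o/37)/o = -1/37)
(13*47)*(645 + y((2 - 3)²)) = (13*47)*(645 - 1/37) = 611*(23864/37) = 14580904/37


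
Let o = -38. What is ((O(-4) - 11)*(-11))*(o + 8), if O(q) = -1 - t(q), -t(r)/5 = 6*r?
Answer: -43560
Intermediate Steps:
t(r) = -30*r
O(q) = -1 + 30*q (O(q) = -1 - (-30)*q = -1 + 30*q)
((O(-4) - 11)*(-11))*(o + 8) = (((-1 + 30*(-4)) - 11)*(-11))*(-38 + 8) = (((-1 - 120) - 11)*(-11))*(-30) = ((-121 - 11)*(-11))*(-30) = -132*(-11)*(-30) = 1452*(-30) = -43560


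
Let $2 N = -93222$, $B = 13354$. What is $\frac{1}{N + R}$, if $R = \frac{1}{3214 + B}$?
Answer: $- \frac{16568}{772251047} \approx -2.1454 \cdot 10^{-5}$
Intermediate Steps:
$N = -46611$ ($N = \frac{1}{2} \left(-93222\right) = -46611$)
$R = \frac{1}{16568}$ ($R = \frac{1}{3214 + 13354} = \frac{1}{16568} \approx 6.0357 \cdot 10^{-5}$)
$\frac{1}{N + R} = \frac{1}{-46611 + \frac{1}{16568}} = \frac{1}{- \frac{772251047}{16568}} = - \frac{16568}{772251047}$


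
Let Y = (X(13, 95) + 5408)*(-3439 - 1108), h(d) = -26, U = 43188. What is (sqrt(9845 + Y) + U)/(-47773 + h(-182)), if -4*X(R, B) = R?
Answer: -14396/15933 - I*sqrt(98262213)/95598 ≈ -0.90353 - 0.10369*I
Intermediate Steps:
X(R, B) = -R/4
Y = -98301593/4 (Y = (-1/4*13 + 5408)*(-3439 - 1108) = (-13/4 + 5408)*(-4547) = (21619/4)*(-4547) = -98301593/4 ≈ -2.4575e+7)
(sqrt(9845 + Y) + U)/(-47773 + h(-182)) = (sqrt(9845 - 98301593/4) + 43188)/(-47773 - 26) = (sqrt(-98262213/4) + 43188)/(-47799) = (I*sqrt(98262213)/2 + 43188)*(-1/47799) = (43188 + I*sqrt(98262213)/2)*(-1/47799) = -14396/15933 - I*sqrt(98262213)/95598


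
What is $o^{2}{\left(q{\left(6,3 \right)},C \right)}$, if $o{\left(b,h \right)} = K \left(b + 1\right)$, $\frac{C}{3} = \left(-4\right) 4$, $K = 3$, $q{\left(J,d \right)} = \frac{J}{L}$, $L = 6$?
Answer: $36$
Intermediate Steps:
$q{\left(J,d \right)} = \frac{J}{6}$
$C = -48$ ($C = 3 \left(\left(-4\right) 4\right) = 3 \left(-16\right) = -48$)
$o{\left(b,h \right)} = 3 + 3 b$ ($o{\left(b,h \right)} = 3 \left(b + 1\right) = 3 \left(1 + b\right) = 3 + 3 b$)
$o^{2}{\left(q{\left(6,3 \right)},C \right)} = \left(3 + 3 \cdot \frac{1}{6} \cdot 6\right)^{2} = \left(3 + 3 \cdot 1\right)^{2} = \left(3 + 3\right)^{2} = 6^{2} = 36$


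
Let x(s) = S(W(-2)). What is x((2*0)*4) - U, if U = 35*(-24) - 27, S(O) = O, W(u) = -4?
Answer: 863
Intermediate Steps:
U = -867 (U = -840 - 27 = -867)
x(s) = -4
x((2*0)*4) - U = -4 - 1*(-867) = -4 + 867 = 863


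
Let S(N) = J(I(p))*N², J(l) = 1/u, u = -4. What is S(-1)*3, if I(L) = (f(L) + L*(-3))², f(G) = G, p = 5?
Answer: -¾ ≈ -0.75000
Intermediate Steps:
I(L) = 4*L² (I(L) = (L + L*(-3))² = (L - 3*L)² = (-2*L)² = 4*L²)
J(l) = -¼ (J(l) = 1/(-4) = -¼)
S(N) = -N²/4
S(-1)*3 = -¼*(-1)²*3 = -¼*1*3 = -¼*3 = -¾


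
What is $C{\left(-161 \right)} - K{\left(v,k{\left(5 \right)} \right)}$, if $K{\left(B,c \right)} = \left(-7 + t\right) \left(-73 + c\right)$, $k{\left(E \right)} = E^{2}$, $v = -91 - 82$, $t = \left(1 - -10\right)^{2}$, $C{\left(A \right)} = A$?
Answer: $5311$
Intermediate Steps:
$t = 121$ ($t = \left(1 + 10\right)^{2} = 11^{2} = 121$)
$v = -173$
$K{\left(B,c \right)} = -8322 + 114 c$ ($K{\left(B,c \right)} = \left(-7 + 121\right) \left(-73 + c\right) = 114 \left(-73 + c\right) = -8322 + 114 c$)
$C{\left(-161 \right)} - K{\left(v,k{\left(5 \right)} \right)} = -161 - \left(-8322 + 114 \cdot 5^{2}\right) = -161 - \left(-8322 + 114 \cdot 25\right) = -161 - \left(-8322 + 2850\right) = -161 - -5472 = -161 + 5472 = 5311$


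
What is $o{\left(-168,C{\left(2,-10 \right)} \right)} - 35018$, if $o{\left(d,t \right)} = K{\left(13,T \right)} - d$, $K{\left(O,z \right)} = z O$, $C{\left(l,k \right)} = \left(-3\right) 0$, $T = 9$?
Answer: $-34733$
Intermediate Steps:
$C{\left(l,k \right)} = 0$
$K{\left(O,z \right)} = O z$
$o{\left(d,t \right)} = 117 - d$ ($o{\left(d,t \right)} = 13 \cdot 9 - d = 117 - d$)
$o{\left(-168,C{\left(2,-10 \right)} \right)} - 35018 = \left(117 - -168\right) - 35018 = \left(117 + 168\right) - 35018 = 285 - 35018 = -34733$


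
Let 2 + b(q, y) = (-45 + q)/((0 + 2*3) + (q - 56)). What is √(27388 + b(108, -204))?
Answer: √92130158/58 ≈ 165.49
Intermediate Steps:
b(q, y) = -2 + (-45 + q)/(-50 + q) (b(q, y) = -2 + (-45 + q)/((0 + 2*3) + (q - 56)) = -2 + (-45 + q)/((0 + 6) + (-56 + q)) = -2 + (-45 + q)/(6 + (-56 + q)) = -2 + (-45 + q)/(-50 + q))
√(27388 + b(108, -204)) = √(27388 + (55 - 1*108)/(-50 + 108)) = √(27388 + (55 - 108)/58) = √(27388 + (1/58)*(-53)) = √(27388 - 53/58) = √(1588451/58) = √92130158/58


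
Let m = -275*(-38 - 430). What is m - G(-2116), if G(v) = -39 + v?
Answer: 130855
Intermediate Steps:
m = 128700 (m = -275*(-468) = 128700)
m - G(-2116) = 128700 - (-39 - 2116) = 128700 - 1*(-2155) = 128700 + 2155 = 130855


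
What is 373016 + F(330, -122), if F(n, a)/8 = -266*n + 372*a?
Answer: -692296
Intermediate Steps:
F(n, a) = -2128*n + 2976*a (F(n, a) = 8*(-266*n + 372*a) = -2128*n + 2976*a)
373016 + F(330, -122) = 373016 + (-2128*330 + 2976*(-122)) = 373016 + (-702240 - 363072) = 373016 - 1065312 = -692296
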